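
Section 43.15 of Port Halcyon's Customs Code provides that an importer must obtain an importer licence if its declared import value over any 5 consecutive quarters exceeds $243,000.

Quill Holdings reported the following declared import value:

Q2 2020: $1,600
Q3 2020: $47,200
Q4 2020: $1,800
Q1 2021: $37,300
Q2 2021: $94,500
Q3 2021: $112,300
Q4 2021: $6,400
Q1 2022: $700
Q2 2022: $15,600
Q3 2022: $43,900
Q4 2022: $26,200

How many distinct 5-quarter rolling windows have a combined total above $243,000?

Q2 2020–Q2 2021: $1,600 + $47,200 + $1,800 + $37,300 + $94,500 = $182,400 (under)
Q3 2020–Q3 2021: $47,200 + $1,800 + $37,300 + $94,500 + $112,300 = $293,100 (over)
Q4 2020–Q4 2021: $1,800 + $37,300 + $94,500 + $112,300 + $6,400 = $252,300 (over)
Q1 2021–Q1 2022: $37,300 + $94,500 + $112,300 + $6,400 + $700 = $251,200 (over)
Q2 2021–Q2 2022: $94,500 + $112,300 + $6,400 + $700 + $15,600 = $229,500 (under)
Q3 2021–Q3 2022: $112,300 + $6,400 + $700 + $15,600 + $43,900 = $178,900 (under)
Q4 2021–Q4 2022: $6,400 + $700 + $15,600 + $43,900 + $26,200 = $92,800 (under)
3 windows exceed the threshold.

3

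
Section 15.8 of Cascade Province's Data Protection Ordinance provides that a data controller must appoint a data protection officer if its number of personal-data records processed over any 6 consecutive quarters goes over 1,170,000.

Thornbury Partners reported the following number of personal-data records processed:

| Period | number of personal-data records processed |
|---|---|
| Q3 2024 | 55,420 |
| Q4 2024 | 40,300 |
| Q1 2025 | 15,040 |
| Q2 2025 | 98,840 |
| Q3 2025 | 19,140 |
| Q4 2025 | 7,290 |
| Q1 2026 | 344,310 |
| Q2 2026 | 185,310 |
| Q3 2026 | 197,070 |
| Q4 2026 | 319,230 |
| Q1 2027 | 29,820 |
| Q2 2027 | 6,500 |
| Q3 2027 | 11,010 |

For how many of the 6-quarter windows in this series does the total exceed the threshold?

0

Q3 2024–Q4 2025: 55,420 + 40,300 + 15,040 + 98,840 + 19,140 + 7,290 = 236,030 (under)
Q4 2024–Q1 2026: 40,300 + 15,040 + 98,840 + 19,140 + 7,290 + 344,310 = 524,920 (under)
Q1 2025–Q2 2026: 15,040 + 98,840 + 19,140 + 7,290 + 344,310 + 185,310 = 669,930 (under)
Q2 2025–Q3 2026: 98,840 + 19,140 + 7,290 + 344,310 + 185,310 + 197,070 = 851,960 (under)
Q3 2025–Q4 2026: 19,140 + 7,290 + 344,310 + 185,310 + 197,070 + 319,230 = 1,072,350 (under)
Q4 2025–Q1 2027: 7,290 + 344,310 + 185,310 + 197,070 + 319,230 + 29,820 = 1,083,030 (under)
Q1 2026–Q2 2027: 344,310 + 185,310 + 197,070 + 319,230 + 29,820 + 6,500 = 1,082,240 (under)
Q2 2026–Q3 2027: 185,310 + 197,070 + 319,230 + 29,820 + 6,500 + 11,010 = 748,940 (under)
0 windows exceed the threshold.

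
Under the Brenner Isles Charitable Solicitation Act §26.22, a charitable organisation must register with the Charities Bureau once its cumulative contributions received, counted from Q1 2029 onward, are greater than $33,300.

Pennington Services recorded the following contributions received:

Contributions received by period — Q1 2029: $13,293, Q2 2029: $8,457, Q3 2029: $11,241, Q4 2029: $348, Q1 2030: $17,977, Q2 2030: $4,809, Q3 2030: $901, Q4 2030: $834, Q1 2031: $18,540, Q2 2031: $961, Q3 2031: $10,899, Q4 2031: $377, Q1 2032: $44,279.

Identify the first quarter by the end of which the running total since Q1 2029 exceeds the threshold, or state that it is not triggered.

Through Q1 2029: $13,293
Through Q2 2029: $21,750
Through Q3 2029: $32,991
Through Q4 2029: $33,339 ← exceeds threshold

Q4 2029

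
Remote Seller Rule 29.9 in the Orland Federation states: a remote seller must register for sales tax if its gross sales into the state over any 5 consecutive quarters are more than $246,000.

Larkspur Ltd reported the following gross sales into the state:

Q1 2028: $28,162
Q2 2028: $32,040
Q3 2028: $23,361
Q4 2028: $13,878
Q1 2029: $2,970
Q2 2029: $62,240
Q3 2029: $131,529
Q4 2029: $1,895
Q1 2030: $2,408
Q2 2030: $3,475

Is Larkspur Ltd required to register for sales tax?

Q1 2028–Q1 2029: $28,162 + $32,040 + $23,361 + $13,878 + $2,970 = $100,411 (under)
Q2 2028–Q2 2029: $32,040 + $23,361 + $13,878 + $2,970 + $62,240 = $134,489 (under)
Q3 2028–Q3 2029: $23,361 + $13,878 + $2,970 + $62,240 + $131,529 = $233,978 (under)
Q4 2028–Q4 2029: $13,878 + $2,970 + $62,240 + $131,529 + $1,895 = $212,512 (under)
Q1 2029–Q1 2030: $2,970 + $62,240 + $131,529 + $1,895 + $2,408 = $201,042 (under)
Q2 2029–Q2 2030: $62,240 + $131,529 + $1,895 + $2,408 + $3,475 = $201,547 (under)
No window exceeds $246,000.

No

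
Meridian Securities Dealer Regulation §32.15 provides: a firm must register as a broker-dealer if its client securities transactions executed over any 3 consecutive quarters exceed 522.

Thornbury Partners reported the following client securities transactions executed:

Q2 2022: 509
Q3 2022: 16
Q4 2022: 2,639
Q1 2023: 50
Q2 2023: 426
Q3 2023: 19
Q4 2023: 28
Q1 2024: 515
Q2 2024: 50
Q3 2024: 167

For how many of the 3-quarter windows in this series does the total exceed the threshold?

Q2 2022–Q4 2022: 509 + 16 + 2,639 = 3,164 (over)
Q3 2022–Q1 2023: 16 + 2,639 + 50 = 2,705 (over)
Q4 2022–Q2 2023: 2,639 + 50 + 426 = 3,115 (over)
Q1 2023–Q3 2023: 50 + 426 + 19 = 495 (under)
Q2 2023–Q4 2023: 426 + 19 + 28 = 473 (under)
Q3 2023–Q1 2024: 19 + 28 + 515 = 562 (over)
Q4 2023–Q2 2024: 28 + 515 + 50 = 593 (over)
Q1 2024–Q3 2024: 515 + 50 + 167 = 732 (over)
6 windows exceed the threshold.

6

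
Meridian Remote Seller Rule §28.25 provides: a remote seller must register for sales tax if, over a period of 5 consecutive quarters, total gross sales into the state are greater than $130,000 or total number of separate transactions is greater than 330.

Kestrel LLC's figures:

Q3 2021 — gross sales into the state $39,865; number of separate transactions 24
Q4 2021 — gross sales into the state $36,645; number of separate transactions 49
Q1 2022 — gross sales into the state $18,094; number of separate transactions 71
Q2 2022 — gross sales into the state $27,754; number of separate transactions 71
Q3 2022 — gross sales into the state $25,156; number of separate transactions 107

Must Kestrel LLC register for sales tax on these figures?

Total gross sales into the state: $39,865 + $36,645 + $18,094 + $27,754 + $25,156 = $147,514 (> $130,000).
Total number of separate transactions: 24 + 49 + 71 + 71 + 107 = 322 (≤ 330).
The test is 'or': at least one threshold is exceeded.

Yes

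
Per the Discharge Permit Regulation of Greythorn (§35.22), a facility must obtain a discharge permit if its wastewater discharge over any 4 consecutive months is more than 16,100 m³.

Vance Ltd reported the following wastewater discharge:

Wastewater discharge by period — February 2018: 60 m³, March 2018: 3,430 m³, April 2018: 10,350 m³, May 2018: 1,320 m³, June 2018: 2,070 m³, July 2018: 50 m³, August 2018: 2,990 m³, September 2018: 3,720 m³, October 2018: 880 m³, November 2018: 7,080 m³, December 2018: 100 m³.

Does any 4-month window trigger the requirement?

Yes

February 2018–May 2018: 60 m³ + 3,430 m³ + 10,350 m³ + 1,320 m³ = 15,160 m³ (under)
March 2018–June 2018: 3,430 m³ + 10,350 m³ + 1,320 m³ + 2,070 m³ = 17,170 m³ (over)
April 2018–July 2018: 10,350 m³ + 1,320 m³ + 2,070 m³ + 50 m³ = 13,790 m³ (under)
May 2018–August 2018: 1,320 m³ + 2,070 m³ + 50 m³ + 2,990 m³ = 6,430 m³ (under)
June 2018–September 2018: 2,070 m³ + 50 m³ + 2,990 m³ + 3,720 m³ = 8,830 m³ (under)
July 2018–October 2018: 50 m³ + 2,990 m³ + 3,720 m³ + 880 m³ = 7,640 m³ (under)
August 2018–November 2018: 2,990 m³ + 3,720 m³ + 880 m³ + 7,080 m³ = 14,670 m³ (under)
September 2018–December 2018: 3,720 m³ + 880 m³ + 7,080 m³ + 100 m³ = 11,780 m³ (under)
At least one window exceeds 16,100 m³.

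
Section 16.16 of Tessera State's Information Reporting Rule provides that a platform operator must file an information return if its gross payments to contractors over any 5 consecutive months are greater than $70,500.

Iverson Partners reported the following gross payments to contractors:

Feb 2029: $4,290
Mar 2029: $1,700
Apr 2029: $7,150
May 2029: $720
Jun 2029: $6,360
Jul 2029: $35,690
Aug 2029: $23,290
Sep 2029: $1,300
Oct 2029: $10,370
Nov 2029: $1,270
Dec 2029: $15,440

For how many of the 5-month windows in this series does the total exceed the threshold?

3

Feb 2029–Jun 2029: $4,290 + $1,700 + $7,150 + $720 + $6,360 = $20,220 (under)
Mar 2029–Jul 2029: $1,700 + $7,150 + $720 + $6,360 + $35,690 = $51,620 (under)
Apr 2029–Aug 2029: $7,150 + $720 + $6,360 + $35,690 + $23,290 = $73,210 (over)
May 2029–Sep 2029: $720 + $6,360 + $35,690 + $23,290 + $1,300 = $67,360 (under)
Jun 2029–Oct 2029: $6,360 + $35,690 + $23,290 + $1,300 + $10,370 = $77,010 (over)
Jul 2029–Nov 2029: $35,690 + $23,290 + $1,300 + $10,370 + $1,270 = $71,920 (over)
Aug 2029–Dec 2029: $23,290 + $1,300 + $10,370 + $1,270 + $15,440 = $51,670 (under)
3 windows exceed the threshold.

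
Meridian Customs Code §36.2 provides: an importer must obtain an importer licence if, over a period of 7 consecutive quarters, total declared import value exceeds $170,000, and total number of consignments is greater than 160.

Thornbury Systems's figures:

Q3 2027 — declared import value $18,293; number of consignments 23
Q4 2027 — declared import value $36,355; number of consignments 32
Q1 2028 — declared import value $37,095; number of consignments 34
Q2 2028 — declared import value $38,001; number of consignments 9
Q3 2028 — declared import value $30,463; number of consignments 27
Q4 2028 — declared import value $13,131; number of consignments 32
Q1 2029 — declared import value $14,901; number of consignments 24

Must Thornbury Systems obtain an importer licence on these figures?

Yes

Total declared import value: $18,293 + $36,355 + $37,095 + $38,001 + $30,463 + $13,131 + $14,901 = $188,239 (> $170,000).
Total number of consignments: 23 + 32 + 34 + 9 + 27 + 32 + 24 = 181 (> 160).
The test is 'and': both thresholds are exceeded.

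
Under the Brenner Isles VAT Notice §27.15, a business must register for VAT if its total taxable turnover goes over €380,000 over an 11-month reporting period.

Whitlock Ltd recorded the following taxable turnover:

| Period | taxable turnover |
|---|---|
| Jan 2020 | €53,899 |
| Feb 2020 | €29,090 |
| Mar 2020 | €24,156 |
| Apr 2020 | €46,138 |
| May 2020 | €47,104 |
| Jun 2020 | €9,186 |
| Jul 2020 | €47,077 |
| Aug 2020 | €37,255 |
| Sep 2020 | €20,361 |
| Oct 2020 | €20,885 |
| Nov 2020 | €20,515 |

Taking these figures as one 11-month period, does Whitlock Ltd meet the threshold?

No

Total taxable turnover: €53,899 + €29,090 + €24,156 + €46,138 + €47,104 + €9,186 + €47,077 + €37,255 + €20,361 + €20,885 + €20,515 = €355,666.
€355,666 ≤ €380,000, so the threshold is not exceeded.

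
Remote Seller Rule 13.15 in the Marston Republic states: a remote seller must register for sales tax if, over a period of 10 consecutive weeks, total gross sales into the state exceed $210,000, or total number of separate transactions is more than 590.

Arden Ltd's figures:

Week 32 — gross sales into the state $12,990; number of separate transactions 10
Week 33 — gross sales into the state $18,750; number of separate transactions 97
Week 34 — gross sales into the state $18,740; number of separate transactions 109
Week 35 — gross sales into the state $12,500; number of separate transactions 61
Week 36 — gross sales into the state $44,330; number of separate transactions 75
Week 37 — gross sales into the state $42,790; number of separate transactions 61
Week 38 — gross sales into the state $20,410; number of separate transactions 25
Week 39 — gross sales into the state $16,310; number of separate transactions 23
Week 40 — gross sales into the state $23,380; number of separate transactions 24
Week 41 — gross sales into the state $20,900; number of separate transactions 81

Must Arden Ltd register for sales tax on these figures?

Total gross sales into the state: $12,990 + $18,750 + $18,740 + $12,500 + $44,330 + $42,790 + $20,410 + $16,310 + $23,380 + $20,900 = $231,100 (> $210,000).
Total number of separate transactions: 10 + 97 + 109 + 61 + 75 + 61 + 25 + 23 + 24 + 81 = 566 (≤ 590).
The test is 'or': at least one threshold is exceeded.

Yes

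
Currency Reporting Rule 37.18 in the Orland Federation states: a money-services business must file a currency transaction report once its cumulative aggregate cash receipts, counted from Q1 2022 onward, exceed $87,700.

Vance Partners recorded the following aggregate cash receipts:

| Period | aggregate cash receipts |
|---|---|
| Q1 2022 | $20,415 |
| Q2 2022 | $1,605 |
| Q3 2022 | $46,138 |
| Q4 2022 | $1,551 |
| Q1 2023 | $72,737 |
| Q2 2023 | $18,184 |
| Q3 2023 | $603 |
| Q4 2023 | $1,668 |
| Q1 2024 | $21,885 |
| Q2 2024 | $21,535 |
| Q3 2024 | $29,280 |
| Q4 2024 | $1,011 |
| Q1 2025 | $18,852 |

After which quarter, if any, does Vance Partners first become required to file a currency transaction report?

Q1 2023

Through Q1 2022: $20,415
Through Q2 2022: $22,020
Through Q3 2022: $68,158
Through Q4 2022: $69,709
Through Q1 2023: $142,446 ← exceeds threshold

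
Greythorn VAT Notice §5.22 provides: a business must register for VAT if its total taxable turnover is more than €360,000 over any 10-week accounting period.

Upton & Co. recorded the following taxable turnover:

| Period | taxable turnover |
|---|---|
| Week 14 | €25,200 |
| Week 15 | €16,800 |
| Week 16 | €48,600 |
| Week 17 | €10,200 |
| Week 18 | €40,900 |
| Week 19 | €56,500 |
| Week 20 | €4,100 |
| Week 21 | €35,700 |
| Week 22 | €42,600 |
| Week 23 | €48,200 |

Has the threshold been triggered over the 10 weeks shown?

Total taxable turnover: €25,200 + €16,800 + €48,600 + €10,200 + €40,900 + €56,500 + €4,100 + €35,700 + €42,600 + €48,200 = €328,800.
€328,800 ≤ €360,000, so the threshold is not exceeded.

No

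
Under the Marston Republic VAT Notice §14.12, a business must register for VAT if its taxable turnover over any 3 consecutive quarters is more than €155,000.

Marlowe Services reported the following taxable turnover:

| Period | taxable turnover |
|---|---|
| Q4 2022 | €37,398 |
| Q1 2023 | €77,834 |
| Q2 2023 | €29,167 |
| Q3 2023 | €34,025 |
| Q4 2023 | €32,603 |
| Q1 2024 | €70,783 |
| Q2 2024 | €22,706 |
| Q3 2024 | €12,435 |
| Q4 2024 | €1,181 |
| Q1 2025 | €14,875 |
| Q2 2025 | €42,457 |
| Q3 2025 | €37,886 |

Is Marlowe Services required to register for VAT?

Q4 2022–Q2 2023: €37,398 + €77,834 + €29,167 = €144,399 (under)
Q1 2023–Q3 2023: €77,834 + €29,167 + €34,025 = €141,026 (under)
Q2 2023–Q4 2023: €29,167 + €34,025 + €32,603 = €95,795 (under)
Q3 2023–Q1 2024: €34,025 + €32,603 + €70,783 = €137,411 (under)
Q4 2023–Q2 2024: €32,603 + €70,783 + €22,706 = €126,092 (under)
Q1 2024–Q3 2024: €70,783 + €22,706 + €12,435 = €105,924 (under)
Q2 2024–Q4 2024: €22,706 + €12,435 + €1,181 = €36,322 (under)
Q3 2024–Q1 2025: €12,435 + €1,181 + €14,875 = €28,491 (under)
Q4 2024–Q2 2025: €1,181 + €14,875 + €42,457 = €58,513 (under)
Q1 2025–Q3 2025: €14,875 + €42,457 + €37,886 = €95,218 (under)
No window exceeds €155,000.

No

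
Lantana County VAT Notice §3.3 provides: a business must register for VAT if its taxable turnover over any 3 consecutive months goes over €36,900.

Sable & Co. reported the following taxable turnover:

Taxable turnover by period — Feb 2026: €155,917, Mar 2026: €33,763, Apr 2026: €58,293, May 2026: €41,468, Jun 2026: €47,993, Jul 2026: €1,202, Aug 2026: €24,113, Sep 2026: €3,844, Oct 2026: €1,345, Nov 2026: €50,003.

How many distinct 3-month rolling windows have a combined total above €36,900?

Feb 2026–Apr 2026: €155,917 + €33,763 + €58,293 = €247,973 (over)
Mar 2026–May 2026: €33,763 + €58,293 + €41,468 = €133,524 (over)
Apr 2026–Jun 2026: €58,293 + €41,468 + €47,993 = €147,754 (over)
May 2026–Jul 2026: €41,468 + €47,993 + €1,202 = €90,663 (over)
Jun 2026–Aug 2026: €47,993 + €1,202 + €24,113 = €73,308 (over)
Jul 2026–Sep 2026: €1,202 + €24,113 + €3,844 = €29,159 (under)
Aug 2026–Oct 2026: €24,113 + €3,844 + €1,345 = €29,302 (under)
Sep 2026–Nov 2026: €3,844 + €1,345 + €50,003 = €55,192 (over)
6 windows exceed the threshold.

6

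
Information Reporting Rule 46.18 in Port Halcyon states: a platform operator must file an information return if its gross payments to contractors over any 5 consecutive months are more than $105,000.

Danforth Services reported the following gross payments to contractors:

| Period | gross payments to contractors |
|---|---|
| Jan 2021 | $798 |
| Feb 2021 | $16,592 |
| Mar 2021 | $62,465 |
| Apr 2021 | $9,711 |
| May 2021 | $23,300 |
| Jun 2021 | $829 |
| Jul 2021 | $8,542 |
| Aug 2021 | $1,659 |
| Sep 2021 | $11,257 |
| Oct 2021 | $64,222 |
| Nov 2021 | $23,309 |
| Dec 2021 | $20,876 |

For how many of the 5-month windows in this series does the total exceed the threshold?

4

Jan 2021–May 2021: $798 + $16,592 + $62,465 + $9,711 + $23,300 = $112,866 (over)
Feb 2021–Jun 2021: $16,592 + $62,465 + $9,711 + $23,300 + $829 = $112,897 (over)
Mar 2021–Jul 2021: $62,465 + $9,711 + $23,300 + $829 + $8,542 = $104,847 (under)
Apr 2021–Aug 2021: $9,711 + $23,300 + $829 + $8,542 + $1,659 = $44,041 (under)
May 2021–Sep 2021: $23,300 + $829 + $8,542 + $1,659 + $11,257 = $45,587 (under)
Jun 2021–Oct 2021: $829 + $8,542 + $1,659 + $11,257 + $64,222 = $86,509 (under)
Jul 2021–Nov 2021: $8,542 + $1,659 + $11,257 + $64,222 + $23,309 = $108,989 (over)
Aug 2021–Dec 2021: $1,659 + $11,257 + $64,222 + $23,309 + $20,876 = $121,323 (over)
4 windows exceed the threshold.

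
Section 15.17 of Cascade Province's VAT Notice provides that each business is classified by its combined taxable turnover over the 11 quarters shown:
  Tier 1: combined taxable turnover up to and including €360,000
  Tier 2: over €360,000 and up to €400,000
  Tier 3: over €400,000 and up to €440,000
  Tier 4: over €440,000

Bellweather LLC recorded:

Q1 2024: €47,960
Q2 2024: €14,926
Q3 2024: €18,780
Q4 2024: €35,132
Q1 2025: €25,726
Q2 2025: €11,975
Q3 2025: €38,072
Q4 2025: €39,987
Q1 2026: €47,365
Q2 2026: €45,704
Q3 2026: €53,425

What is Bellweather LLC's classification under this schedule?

Tier 2

Combined taxable turnover: €47,960 + €14,926 + €18,780 + €35,132 + €25,726 + €11,975 + €38,072 + €39,987 + €47,365 + €45,704 + €53,425 = €379,052.
€360,000 < €379,052 ≤ €400,000, so Tier 2 applies.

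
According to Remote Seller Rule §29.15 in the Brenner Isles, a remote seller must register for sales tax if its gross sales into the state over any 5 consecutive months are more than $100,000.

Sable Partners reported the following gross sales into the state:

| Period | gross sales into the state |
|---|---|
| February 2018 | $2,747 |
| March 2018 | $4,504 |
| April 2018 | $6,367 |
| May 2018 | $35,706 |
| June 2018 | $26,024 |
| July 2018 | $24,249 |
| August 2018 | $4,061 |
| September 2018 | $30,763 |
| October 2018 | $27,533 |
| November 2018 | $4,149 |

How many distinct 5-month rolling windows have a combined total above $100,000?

February 2018–June 2018: $2,747 + $4,504 + $6,367 + $35,706 + $26,024 = $75,348 (under)
March 2018–July 2018: $4,504 + $6,367 + $35,706 + $26,024 + $24,249 = $96,850 (under)
April 2018–August 2018: $6,367 + $35,706 + $26,024 + $24,249 + $4,061 = $96,407 (under)
May 2018–September 2018: $35,706 + $26,024 + $24,249 + $4,061 + $30,763 = $120,803 (over)
June 2018–October 2018: $26,024 + $24,249 + $4,061 + $30,763 + $27,533 = $112,630 (over)
July 2018–November 2018: $24,249 + $4,061 + $30,763 + $27,533 + $4,149 = $90,755 (under)
2 windows exceed the threshold.

2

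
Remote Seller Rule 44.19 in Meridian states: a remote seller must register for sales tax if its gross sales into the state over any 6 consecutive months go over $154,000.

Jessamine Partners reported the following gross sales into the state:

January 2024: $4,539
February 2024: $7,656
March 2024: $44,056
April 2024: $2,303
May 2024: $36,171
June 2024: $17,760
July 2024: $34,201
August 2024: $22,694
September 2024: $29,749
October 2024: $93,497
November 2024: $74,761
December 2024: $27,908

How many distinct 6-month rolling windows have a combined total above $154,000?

4

January 2024–June 2024: $4,539 + $7,656 + $44,056 + $2,303 + $36,171 + $17,760 = $112,485 (under)
February 2024–July 2024: $7,656 + $44,056 + $2,303 + $36,171 + $17,760 + $34,201 = $142,147 (under)
March 2024–August 2024: $44,056 + $2,303 + $36,171 + $17,760 + $34,201 + $22,694 = $157,185 (over)
April 2024–September 2024: $2,303 + $36,171 + $17,760 + $34,201 + $22,694 + $29,749 = $142,878 (under)
May 2024–October 2024: $36,171 + $17,760 + $34,201 + $22,694 + $29,749 + $93,497 = $234,072 (over)
June 2024–November 2024: $17,760 + $34,201 + $22,694 + $29,749 + $93,497 + $74,761 = $272,662 (over)
July 2024–December 2024: $34,201 + $22,694 + $29,749 + $93,497 + $74,761 + $27,908 = $282,810 (over)
4 windows exceed the threshold.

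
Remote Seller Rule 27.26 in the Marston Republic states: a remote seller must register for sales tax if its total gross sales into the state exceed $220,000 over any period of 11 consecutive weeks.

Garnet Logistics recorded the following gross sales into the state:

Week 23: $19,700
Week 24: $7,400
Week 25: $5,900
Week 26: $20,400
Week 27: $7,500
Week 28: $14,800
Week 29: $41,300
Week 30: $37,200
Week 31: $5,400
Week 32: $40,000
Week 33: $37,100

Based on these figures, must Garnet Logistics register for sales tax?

Yes

Total gross sales into the state: $19,700 + $7,400 + $5,900 + $20,400 + $7,500 + $14,800 + $41,300 + $37,200 + $5,400 + $40,000 + $37,100 = $236,700.
$236,700 > $220,000, so the threshold is exceeded.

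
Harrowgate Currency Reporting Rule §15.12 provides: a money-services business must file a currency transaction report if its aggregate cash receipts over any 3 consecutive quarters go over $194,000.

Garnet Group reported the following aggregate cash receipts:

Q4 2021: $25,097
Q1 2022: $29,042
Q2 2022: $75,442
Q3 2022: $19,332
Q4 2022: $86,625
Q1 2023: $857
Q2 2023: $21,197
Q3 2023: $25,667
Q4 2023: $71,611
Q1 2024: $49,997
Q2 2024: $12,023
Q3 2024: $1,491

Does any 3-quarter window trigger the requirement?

No

Q4 2021–Q2 2022: $25,097 + $29,042 + $75,442 = $129,581 (under)
Q1 2022–Q3 2022: $29,042 + $75,442 + $19,332 = $123,816 (under)
Q2 2022–Q4 2022: $75,442 + $19,332 + $86,625 = $181,399 (under)
Q3 2022–Q1 2023: $19,332 + $86,625 + $857 = $106,814 (under)
Q4 2022–Q2 2023: $86,625 + $857 + $21,197 = $108,679 (under)
Q1 2023–Q3 2023: $857 + $21,197 + $25,667 = $47,721 (under)
Q2 2023–Q4 2023: $21,197 + $25,667 + $71,611 = $118,475 (under)
Q3 2023–Q1 2024: $25,667 + $71,611 + $49,997 = $147,275 (under)
Q4 2023–Q2 2024: $71,611 + $49,997 + $12,023 = $133,631 (under)
Q1 2024–Q3 2024: $49,997 + $12,023 + $1,491 = $63,511 (under)
No window exceeds $194,000.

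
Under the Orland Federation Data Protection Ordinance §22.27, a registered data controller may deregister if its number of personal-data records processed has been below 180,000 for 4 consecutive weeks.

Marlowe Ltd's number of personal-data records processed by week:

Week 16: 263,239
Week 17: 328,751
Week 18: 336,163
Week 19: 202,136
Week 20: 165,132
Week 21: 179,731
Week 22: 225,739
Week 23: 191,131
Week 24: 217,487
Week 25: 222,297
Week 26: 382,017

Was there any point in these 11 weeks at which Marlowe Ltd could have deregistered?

Weeks below 180,000: Week 20, Week 21.
Longest run of consecutive weeks below the threshold: 2.
2 < 4, so Marlowe Ltd never became eligible.

No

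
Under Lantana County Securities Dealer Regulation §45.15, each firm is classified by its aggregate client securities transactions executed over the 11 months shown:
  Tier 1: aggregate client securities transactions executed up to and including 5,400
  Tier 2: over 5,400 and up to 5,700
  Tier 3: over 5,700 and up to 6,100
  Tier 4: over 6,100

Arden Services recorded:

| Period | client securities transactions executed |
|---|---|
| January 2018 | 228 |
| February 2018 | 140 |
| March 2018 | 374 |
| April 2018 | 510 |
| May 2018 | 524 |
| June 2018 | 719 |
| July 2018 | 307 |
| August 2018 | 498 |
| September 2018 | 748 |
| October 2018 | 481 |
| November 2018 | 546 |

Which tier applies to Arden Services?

Tier 1

Aggregate client securities transactions executed: 228 + 140 + 374 + 510 + 524 + 719 + 307 + 498 + 748 + 481 + 546 = 5,075.
5,075 ≤ 5,400, so Tier 1 applies.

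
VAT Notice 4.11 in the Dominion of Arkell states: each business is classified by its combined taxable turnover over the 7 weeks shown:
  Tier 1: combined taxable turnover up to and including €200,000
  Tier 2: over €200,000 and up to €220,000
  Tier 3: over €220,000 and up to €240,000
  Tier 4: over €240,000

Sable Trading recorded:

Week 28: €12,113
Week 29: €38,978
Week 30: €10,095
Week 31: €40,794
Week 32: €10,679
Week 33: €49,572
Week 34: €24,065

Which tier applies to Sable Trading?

Combined taxable turnover: €12,113 + €38,978 + €10,095 + €40,794 + €10,679 + €49,572 + €24,065 = €186,296.
€186,296 ≤ €200,000, so Tier 1 applies.

Tier 1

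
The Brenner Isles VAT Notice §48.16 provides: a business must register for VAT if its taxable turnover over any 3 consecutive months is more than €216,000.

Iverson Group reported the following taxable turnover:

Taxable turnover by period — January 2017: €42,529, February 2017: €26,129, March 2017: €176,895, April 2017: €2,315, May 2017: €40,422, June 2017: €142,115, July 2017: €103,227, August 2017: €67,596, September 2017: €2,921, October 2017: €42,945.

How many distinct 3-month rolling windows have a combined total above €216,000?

4

January 2017–March 2017: €42,529 + €26,129 + €176,895 = €245,553 (over)
February 2017–April 2017: €26,129 + €176,895 + €2,315 = €205,339 (under)
March 2017–May 2017: €176,895 + €2,315 + €40,422 = €219,632 (over)
April 2017–June 2017: €2,315 + €40,422 + €142,115 = €184,852 (under)
May 2017–July 2017: €40,422 + €142,115 + €103,227 = €285,764 (over)
June 2017–August 2017: €142,115 + €103,227 + €67,596 = €312,938 (over)
July 2017–September 2017: €103,227 + €67,596 + €2,921 = €173,744 (under)
August 2017–October 2017: €67,596 + €2,921 + €42,945 = €113,462 (under)
4 windows exceed the threshold.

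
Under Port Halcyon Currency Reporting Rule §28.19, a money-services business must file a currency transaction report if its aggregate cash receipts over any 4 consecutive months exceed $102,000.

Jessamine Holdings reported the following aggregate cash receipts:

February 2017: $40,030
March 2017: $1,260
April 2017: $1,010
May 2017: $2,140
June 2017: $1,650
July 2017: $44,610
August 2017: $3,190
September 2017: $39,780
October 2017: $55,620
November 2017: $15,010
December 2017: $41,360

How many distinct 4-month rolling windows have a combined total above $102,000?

3

February 2017–May 2017: $40,030 + $1,260 + $1,010 + $2,140 = $44,440 (under)
March 2017–June 2017: $1,260 + $1,010 + $2,140 + $1,650 = $6,060 (under)
April 2017–July 2017: $1,010 + $2,140 + $1,650 + $44,610 = $49,410 (under)
May 2017–August 2017: $2,140 + $1,650 + $44,610 + $3,190 = $51,590 (under)
June 2017–September 2017: $1,650 + $44,610 + $3,190 + $39,780 = $89,230 (under)
July 2017–October 2017: $44,610 + $3,190 + $39,780 + $55,620 = $143,200 (over)
August 2017–November 2017: $3,190 + $39,780 + $55,620 + $15,010 = $113,600 (over)
September 2017–December 2017: $39,780 + $55,620 + $15,010 + $41,360 = $151,770 (over)
3 windows exceed the threshold.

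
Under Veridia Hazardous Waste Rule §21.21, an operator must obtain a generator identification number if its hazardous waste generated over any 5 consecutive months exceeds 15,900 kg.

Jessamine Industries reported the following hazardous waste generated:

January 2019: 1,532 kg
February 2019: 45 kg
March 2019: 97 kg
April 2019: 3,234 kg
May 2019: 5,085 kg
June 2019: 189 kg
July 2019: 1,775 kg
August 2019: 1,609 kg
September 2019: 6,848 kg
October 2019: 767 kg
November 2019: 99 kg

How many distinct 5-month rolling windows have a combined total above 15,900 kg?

0

January 2019–May 2019: 1,532 kg + 45 kg + 97 kg + 3,234 kg + 5,085 kg = 9,993 kg (under)
February 2019–June 2019: 45 kg + 97 kg + 3,234 kg + 5,085 kg + 189 kg = 8,650 kg (under)
March 2019–July 2019: 97 kg + 3,234 kg + 5,085 kg + 189 kg + 1,775 kg = 10,380 kg (under)
April 2019–August 2019: 3,234 kg + 5,085 kg + 189 kg + 1,775 kg + 1,609 kg = 11,892 kg (under)
May 2019–September 2019: 5,085 kg + 189 kg + 1,775 kg + 1,609 kg + 6,848 kg = 15,506 kg (under)
June 2019–October 2019: 189 kg + 1,775 kg + 1,609 kg + 6,848 kg + 767 kg = 11,188 kg (under)
July 2019–November 2019: 1,775 kg + 1,609 kg + 6,848 kg + 767 kg + 99 kg = 11,098 kg (under)
0 windows exceed the threshold.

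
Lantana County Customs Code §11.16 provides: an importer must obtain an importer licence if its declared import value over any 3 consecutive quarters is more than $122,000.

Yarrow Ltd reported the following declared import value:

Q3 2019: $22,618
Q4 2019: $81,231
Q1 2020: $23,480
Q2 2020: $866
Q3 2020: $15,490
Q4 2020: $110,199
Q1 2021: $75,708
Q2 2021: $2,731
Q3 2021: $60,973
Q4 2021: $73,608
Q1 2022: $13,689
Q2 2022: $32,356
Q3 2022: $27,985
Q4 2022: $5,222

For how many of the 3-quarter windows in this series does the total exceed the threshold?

7

Q3 2019–Q1 2020: $22,618 + $81,231 + $23,480 = $127,329 (over)
Q4 2019–Q2 2020: $81,231 + $23,480 + $866 = $105,577 (under)
Q1 2020–Q3 2020: $23,480 + $866 + $15,490 = $39,836 (under)
Q2 2020–Q4 2020: $866 + $15,490 + $110,199 = $126,555 (over)
Q3 2020–Q1 2021: $15,490 + $110,199 + $75,708 = $201,397 (over)
Q4 2020–Q2 2021: $110,199 + $75,708 + $2,731 = $188,638 (over)
Q1 2021–Q3 2021: $75,708 + $2,731 + $60,973 = $139,412 (over)
Q2 2021–Q4 2021: $2,731 + $60,973 + $73,608 = $137,312 (over)
Q3 2021–Q1 2022: $60,973 + $73,608 + $13,689 = $148,270 (over)
Q4 2021–Q2 2022: $73,608 + $13,689 + $32,356 = $119,653 (under)
Q1 2022–Q3 2022: $13,689 + $32,356 + $27,985 = $74,030 (under)
Q2 2022–Q4 2022: $32,356 + $27,985 + $5,222 = $65,563 (under)
7 windows exceed the threshold.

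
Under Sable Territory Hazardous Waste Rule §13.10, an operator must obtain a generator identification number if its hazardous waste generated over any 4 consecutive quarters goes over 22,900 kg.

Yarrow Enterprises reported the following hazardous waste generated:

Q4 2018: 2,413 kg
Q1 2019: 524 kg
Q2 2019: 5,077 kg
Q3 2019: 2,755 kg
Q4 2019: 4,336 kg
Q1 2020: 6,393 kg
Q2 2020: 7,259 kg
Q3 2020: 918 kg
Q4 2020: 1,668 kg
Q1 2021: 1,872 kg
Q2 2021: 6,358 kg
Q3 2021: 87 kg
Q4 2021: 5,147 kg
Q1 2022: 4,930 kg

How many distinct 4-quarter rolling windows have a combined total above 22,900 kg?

0

Q4 2018–Q3 2019: 2,413 kg + 524 kg + 5,077 kg + 2,755 kg = 10,769 kg (under)
Q1 2019–Q4 2019: 524 kg + 5,077 kg + 2,755 kg + 4,336 kg = 12,692 kg (under)
Q2 2019–Q1 2020: 5,077 kg + 2,755 kg + 4,336 kg + 6,393 kg = 18,561 kg (under)
Q3 2019–Q2 2020: 2,755 kg + 4,336 kg + 6,393 kg + 7,259 kg = 20,743 kg (under)
Q4 2019–Q3 2020: 4,336 kg + 6,393 kg + 7,259 kg + 918 kg = 18,906 kg (under)
Q1 2020–Q4 2020: 6,393 kg + 7,259 kg + 918 kg + 1,668 kg = 16,238 kg (under)
Q2 2020–Q1 2021: 7,259 kg + 918 kg + 1,668 kg + 1,872 kg = 11,717 kg (under)
Q3 2020–Q2 2021: 918 kg + 1,668 kg + 1,872 kg + 6,358 kg = 10,816 kg (under)
Q4 2020–Q3 2021: 1,668 kg + 1,872 kg + 6,358 kg + 87 kg = 9,985 kg (under)
Q1 2021–Q4 2021: 1,872 kg + 6,358 kg + 87 kg + 5,147 kg = 13,464 kg (under)
Q2 2021–Q1 2022: 6,358 kg + 87 kg + 5,147 kg + 4,930 kg = 16,522 kg (under)
0 windows exceed the threshold.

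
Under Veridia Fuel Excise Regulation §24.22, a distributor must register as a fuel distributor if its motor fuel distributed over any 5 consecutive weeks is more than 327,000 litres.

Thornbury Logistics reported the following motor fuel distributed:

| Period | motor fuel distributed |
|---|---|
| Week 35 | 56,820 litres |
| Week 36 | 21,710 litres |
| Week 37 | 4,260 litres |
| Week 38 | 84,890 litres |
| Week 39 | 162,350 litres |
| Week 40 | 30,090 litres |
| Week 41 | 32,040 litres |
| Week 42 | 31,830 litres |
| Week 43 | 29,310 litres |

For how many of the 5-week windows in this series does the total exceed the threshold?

Week 35–Week 39: 56,820 litres + 21,710 litres + 4,260 litres + 84,890 litres + 162,350 litres = 330,030 litres (over)
Week 36–Week 40: 21,710 litres + 4,260 litres + 84,890 litres + 162,350 litres + 30,090 litres = 303,300 litres (under)
Week 37–Week 41: 4,260 litres + 84,890 litres + 162,350 litres + 30,090 litres + 32,040 litres = 313,630 litres (under)
Week 38–Week 42: 84,890 litres + 162,350 litres + 30,090 litres + 32,040 litres + 31,830 litres = 341,200 litres (over)
Week 39–Week 43: 162,350 litres + 30,090 litres + 32,040 litres + 31,830 litres + 29,310 litres = 285,620 litres (under)
2 windows exceed the threshold.

2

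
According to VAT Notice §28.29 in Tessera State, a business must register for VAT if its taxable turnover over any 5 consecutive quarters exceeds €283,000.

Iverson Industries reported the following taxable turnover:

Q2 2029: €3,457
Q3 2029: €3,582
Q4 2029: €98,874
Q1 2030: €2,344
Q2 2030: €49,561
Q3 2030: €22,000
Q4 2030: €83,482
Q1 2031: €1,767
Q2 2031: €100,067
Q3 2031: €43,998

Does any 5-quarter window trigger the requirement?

No

Q2 2029–Q2 2030: €3,457 + €3,582 + €98,874 + €2,344 + €49,561 = €157,818 (under)
Q3 2029–Q3 2030: €3,582 + €98,874 + €2,344 + €49,561 + €22,000 = €176,361 (under)
Q4 2029–Q4 2030: €98,874 + €2,344 + €49,561 + €22,000 + €83,482 = €256,261 (under)
Q1 2030–Q1 2031: €2,344 + €49,561 + €22,000 + €83,482 + €1,767 = €159,154 (under)
Q2 2030–Q2 2031: €49,561 + €22,000 + €83,482 + €1,767 + €100,067 = €256,877 (under)
Q3 2030–Q3 2031: €22,000 + €83,482 + €1,767 + €100,067 + €43,998 = €251,314 (under)
No window exceeds €283,000.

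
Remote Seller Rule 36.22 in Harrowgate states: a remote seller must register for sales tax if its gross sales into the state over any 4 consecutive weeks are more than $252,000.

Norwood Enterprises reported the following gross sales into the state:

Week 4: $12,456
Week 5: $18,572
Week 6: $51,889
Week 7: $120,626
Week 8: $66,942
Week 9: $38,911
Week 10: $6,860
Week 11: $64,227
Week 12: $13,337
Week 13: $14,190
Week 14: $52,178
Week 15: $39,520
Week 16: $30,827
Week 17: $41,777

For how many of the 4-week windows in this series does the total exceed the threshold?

2

Week 4–Week 7: $12,456 + $18,572 + $51,889 + $120,626 = $203,543 (under)
Week 5–Week 8: $18,572 + $51,889 + $120,626 + $66,942 = $258,029 (over)
Week 6–Week 9: $51,889 + $120,626 + $66,942 + $38,911 = $278,368 (over)
Week 7–Week 10: $120,626 + $66,942 + $38,911 + $6,860 = $233,339 (under)
Week 8–Week 11: $66,942 + $38,911 + $6,860 + $64,227 = $176,940 (under)
Week 9–Week 12: $38,911 + $6,860 + $64,227 + $13,337 = $123,335 (under)
Week 10–Week 13: $6,860 + $64,227 + $13,337 + $14,190 = $98,614 (under)
Week 11–Week 14: $64,227 + $13,337 + $14,190 + $52,178 = $143,932 (under)
Week 12–Week 15: $13,337 + $14,190 + $52,178 + $39,520 = $119,225 (under)
Week 13–Week 16: $14,190 + $52,178 + $39,520 + $30,827 = $136,715 (under)
Week 14–Week 17: $52,178 + $39,520 + $30,827 + $41,777 = $164,302 (under)
2 windows exceed the threshold.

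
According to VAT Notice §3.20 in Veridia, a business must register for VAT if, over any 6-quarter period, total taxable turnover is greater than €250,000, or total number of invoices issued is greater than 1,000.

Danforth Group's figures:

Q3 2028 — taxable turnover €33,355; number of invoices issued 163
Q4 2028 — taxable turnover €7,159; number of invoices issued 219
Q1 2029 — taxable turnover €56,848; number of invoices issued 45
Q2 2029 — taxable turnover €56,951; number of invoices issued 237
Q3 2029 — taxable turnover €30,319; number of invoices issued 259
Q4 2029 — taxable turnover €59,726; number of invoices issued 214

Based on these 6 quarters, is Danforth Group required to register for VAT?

Total taxable turnover: €33,355 + €7,159 + €56,848 + €56,951 + €30,319 + €59,726 = €244,358 (≤ €250,000).
Total number of invoices issued: 163 + 219 + 45 + 237 + 259 + 214 = 1,137 (> 1,000).
The test is 'or': at least one threshold is exceeded.

Yes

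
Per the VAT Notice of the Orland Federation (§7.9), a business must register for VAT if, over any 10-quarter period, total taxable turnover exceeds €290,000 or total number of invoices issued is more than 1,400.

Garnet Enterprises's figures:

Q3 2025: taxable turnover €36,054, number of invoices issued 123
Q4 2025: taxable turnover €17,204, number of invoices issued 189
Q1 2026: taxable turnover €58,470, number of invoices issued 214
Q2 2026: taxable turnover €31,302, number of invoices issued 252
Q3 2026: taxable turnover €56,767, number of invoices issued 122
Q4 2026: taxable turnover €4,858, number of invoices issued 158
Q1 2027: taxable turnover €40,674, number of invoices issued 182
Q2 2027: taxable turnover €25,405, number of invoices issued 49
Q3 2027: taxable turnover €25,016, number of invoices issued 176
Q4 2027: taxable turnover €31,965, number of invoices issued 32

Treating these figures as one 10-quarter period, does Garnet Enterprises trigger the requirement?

Total taxable turnover: €36,054 + €17,204 + €58,470 + €31,302 + €56,767 + €4,858 + €40,674 + €25,405 + €25,016 + €31,965 = €327,715 (> €290,000).
Total number of invoices issued: 123 + 189 + 214 + 252 + 122 + 158 + 182 + 49 + 176 + 32 = 1,497 (> 1,400).
The test is 'or': at least one threshold is exceeded.

Yes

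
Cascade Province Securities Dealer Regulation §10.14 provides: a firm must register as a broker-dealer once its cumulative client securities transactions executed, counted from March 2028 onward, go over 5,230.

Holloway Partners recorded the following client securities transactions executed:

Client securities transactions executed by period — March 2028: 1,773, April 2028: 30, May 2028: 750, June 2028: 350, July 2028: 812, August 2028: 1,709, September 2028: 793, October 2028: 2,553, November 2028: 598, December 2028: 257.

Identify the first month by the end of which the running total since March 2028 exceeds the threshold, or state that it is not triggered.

August 2028

Through March 2028: 1,773
Through April 2028: 1,803
Through May 2028: 2,553
Through June 2028: 2,903
Through July 2028: 3,715
Through August 2028: 5,424 ← exceeds threshold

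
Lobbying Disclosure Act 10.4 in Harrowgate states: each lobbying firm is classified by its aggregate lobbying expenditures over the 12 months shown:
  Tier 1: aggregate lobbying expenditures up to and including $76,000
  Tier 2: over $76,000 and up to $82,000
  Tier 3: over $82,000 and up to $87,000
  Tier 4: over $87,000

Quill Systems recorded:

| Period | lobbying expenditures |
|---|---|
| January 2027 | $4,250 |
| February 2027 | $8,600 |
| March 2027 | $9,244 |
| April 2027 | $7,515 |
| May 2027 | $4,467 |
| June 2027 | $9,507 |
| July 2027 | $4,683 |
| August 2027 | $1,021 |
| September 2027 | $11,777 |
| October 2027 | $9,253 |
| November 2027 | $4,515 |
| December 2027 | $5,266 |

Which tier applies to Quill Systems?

Tier 2

Aggregate lobbying expenditures: $4,250 + $8,600 + $9,244 + $7,515 + $4,467 + $9,507 + $4,683 + $1,021 + $11,777 + $9,253 + $4,515 + $5,266 = $80,098.
$76,000 < $80,098 ≤ $82,000, so Tier 2 applies.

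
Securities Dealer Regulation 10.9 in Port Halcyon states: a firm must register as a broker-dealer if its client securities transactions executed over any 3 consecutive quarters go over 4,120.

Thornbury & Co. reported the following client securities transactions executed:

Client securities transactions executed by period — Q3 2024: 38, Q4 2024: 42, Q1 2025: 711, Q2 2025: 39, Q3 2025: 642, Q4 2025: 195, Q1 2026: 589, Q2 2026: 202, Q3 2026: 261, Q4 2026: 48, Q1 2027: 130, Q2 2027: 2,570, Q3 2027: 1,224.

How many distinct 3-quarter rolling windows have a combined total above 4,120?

0

Q3 2024–Q1 2025: 38 + 42 + 711 = 791 (under)
Q4 2024–Q2 2025: 42 + 711 + 39 = 792 (under)
Q1 2025–Q3 2025: 711 + 39 + 642 = 1,392 (under)
Q2 2025–Q4 2025: 39 + 642 + 195 = 876 (under)
Q3 2025–Q1 2026: 642 + 195 + 589 = 1,426 (under)
Q4 2025–Q2 2026: 195 + 589 + 202 = 986 (under)
Q1 2026–Q3 2026: 589 + 202 + 261 = 1,052 (under)
Q2 2026–Q4 2026: 202 + 261 + 48 = 511 (under)
Q3 2026–Q1 2027: 261 + 48 + 130 = 439 (under)
Q4 2026–Q2 2027: 48 + 130 + 2,570 = 2,748 (under)
Q1 2027–Q3 2027: 130 + 2,570 + 1,224 = 3,924 (under)
0 windows exceed the threshold.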